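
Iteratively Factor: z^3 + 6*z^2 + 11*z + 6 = (z + 3)*(z^2 + 3*z + 2) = (z + 2)*(z + 3)*(z + 1)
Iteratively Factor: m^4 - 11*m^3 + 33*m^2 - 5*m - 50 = (m - 5)*(m^3 - 6*m^2 + 3*m + 10) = (m - 5)*(m + 1)*(m^2 - 7*m + 10) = (m - 5)*(m - 2)*(m + 1)*(m - 5)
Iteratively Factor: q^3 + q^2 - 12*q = (q)*(q^2 + q - 12) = q*(q - 3)*(q + 4)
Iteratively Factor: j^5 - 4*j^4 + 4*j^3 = (j)*(j^4 - 4*j^3 + 4*j^2) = j^2*(j^3 - 4*j^2 + 4*j) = j^3*(j^2 - 4*j + 4) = j^3*(j - 2)*(j - 2)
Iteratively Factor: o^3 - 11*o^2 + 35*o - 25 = (o - 1)*(o^2 - 10*o + 25) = (o - 5)*(o - 1)*(o - 5)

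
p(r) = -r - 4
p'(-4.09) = -1.00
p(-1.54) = -2.46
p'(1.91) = -1.00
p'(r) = -1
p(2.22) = -6.22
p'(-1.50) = -1.00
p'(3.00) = -1.00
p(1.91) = -5.91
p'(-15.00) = -1.00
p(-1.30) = -2.70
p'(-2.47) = -1.00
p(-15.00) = 11.00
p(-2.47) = -1.53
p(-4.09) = 0.09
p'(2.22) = -1.00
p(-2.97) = -1.03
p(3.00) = -7.00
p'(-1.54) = -1.00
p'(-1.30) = -1.00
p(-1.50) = -2.50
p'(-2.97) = -1.00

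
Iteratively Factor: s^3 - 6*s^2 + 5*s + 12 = (s - 3)*(s^2 - 3*s - 4) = (s - 4)*(s - 3)*(s + 1)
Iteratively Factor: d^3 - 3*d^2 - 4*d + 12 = (d - 2)*(d^2 - d - 6) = (d - 2)*(d + 2)*(d - 3)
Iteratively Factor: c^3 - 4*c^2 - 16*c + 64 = (c - 4)*(c^2 - 16) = (c - 4)^2*(c + 4)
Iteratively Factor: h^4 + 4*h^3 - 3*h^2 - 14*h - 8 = (h + 4)*(h^3 - 3*h - 2) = (h - 2)*(h + 4)*(h^2 + 2*h + 1) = (h - 2)*(h + 1)*(h + 4)*(h + 1)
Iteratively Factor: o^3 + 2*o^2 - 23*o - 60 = (o - 5)*(o^2 + 7*o + 12) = (o - 5)*(o + 4)*(o + 3)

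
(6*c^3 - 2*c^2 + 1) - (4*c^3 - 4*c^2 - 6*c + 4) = 2*c^3 + 2*c^2 + 6*c - 3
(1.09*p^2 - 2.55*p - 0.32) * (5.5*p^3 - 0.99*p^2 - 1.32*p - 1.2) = 5.995*p^5 - 15.1041*p^4 - 0.674300000000001*p^3 + 2.3748*p^2 + 3.4824*p + 0.384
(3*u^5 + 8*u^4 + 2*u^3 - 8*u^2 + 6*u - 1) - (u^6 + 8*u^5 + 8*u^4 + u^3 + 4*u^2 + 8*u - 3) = -u^6 - 5*u^5 + u^3 - 12*u^2 - 2*u + 2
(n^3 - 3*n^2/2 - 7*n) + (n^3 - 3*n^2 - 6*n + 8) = 2*n^3 - 9*n^2/2 - 13*n + 8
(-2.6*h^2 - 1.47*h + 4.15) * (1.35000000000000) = -3.51*h^2 - 1.9845*h + 5.6025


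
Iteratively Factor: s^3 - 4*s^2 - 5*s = (s - 5)*(s^2 + s) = s*(s - 5)*(s + 1)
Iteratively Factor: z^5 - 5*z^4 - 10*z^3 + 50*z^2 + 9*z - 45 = (z + 3)*(z^4 - 8*z^3 + 14*z^2 + 8*z - 15) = (z + 1)*(z + 3)*(z^3 - 9*z^2 + 23*z - 15) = (z - 1)*(z + 1)*(z + 3)*(z^2 - 8*z + 15) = (z - 5)*(z - 1)*(z + 1)*(z + 3)*(z - 3)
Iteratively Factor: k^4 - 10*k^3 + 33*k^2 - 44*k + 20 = (k - 1)*(k^3 - 9*k^2 + 24*k - 20) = (k - 5)*(k - 1)*(k^2 - 4*k + 4) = (k - 5)*(k - 2)*(k - 1)*(k - 2)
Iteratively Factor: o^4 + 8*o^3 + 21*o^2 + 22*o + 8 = (o + 2)*(o^3 + 6*o^2 + 9*o + 4) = (o + 2)*(o + 4)*(o^2 + 2*o + 1) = (o + 1)*(o + 2)*(o + 4)*(o + 1)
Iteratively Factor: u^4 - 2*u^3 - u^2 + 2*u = (u - 2)*(u^3 - u) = (u - 2)*(u + 1)*(u^2 - u) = u*(u - 2)*(u + 1)*(u - 1)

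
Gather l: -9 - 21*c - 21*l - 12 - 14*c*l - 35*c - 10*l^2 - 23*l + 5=-56*c - 10*l^2 + l*(-14*c - 44) - 16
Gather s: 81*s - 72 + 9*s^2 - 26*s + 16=9*s^2 + 55*s - 56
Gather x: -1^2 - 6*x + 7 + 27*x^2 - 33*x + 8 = 27*x^2 - 39*x + 14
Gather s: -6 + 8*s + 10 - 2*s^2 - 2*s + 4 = -2*s^2 + 6*s + 8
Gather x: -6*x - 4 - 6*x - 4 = -12*x - 8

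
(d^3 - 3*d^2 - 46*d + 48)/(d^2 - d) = d - 2 - 48/d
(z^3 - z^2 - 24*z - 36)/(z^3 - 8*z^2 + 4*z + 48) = (z + 3)/(z - 4)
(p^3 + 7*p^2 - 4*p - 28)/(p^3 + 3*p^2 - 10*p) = (p^2 + 9*p + 14)/(p*(p + 5))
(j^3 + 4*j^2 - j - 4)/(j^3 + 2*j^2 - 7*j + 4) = (j + 1)/(j - 1)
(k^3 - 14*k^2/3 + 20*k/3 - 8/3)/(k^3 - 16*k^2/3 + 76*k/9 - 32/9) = 3*(k - 2)/(3*k - 8)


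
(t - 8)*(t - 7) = t^2 - 15*t + 56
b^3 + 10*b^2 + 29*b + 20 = (b + 1)*(b + 4)*(b + 5)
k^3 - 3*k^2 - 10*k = k*(k - 5)*(k + 2)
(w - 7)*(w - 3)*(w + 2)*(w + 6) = w^4 - 2*w^3 - 47*w^2 + 48*w + 252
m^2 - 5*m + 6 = (m - 3)*(m - 2)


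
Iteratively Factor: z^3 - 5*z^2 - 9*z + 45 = (z - 5)*(z^2 - 9) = (z - 5)*(z - 3)*(z + 3)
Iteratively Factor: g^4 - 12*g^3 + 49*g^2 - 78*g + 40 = (g - 4)*(g^3 - 8*g^2 + 17*g - 10) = (g - 4)*(g - 2)*(g^2 - 6*g + 5) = (g - 4)*(g - 2)*(g - 1)*(g - 5)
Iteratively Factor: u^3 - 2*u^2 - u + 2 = (u - 1)*(u^2 - u - 2) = (u - 2)*(u - 1)*(u + 1)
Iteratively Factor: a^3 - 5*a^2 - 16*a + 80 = (a - 4)*(a^2 - a - 20) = (a - 5)*(a - 4)*(a + 4)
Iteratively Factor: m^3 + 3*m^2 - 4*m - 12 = (m + 3)*(m^2 - 4) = (m - 2)*(m + 3)*(m + 2)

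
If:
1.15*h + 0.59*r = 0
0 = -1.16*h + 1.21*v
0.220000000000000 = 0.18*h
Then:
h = 1.22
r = -2.38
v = 1.17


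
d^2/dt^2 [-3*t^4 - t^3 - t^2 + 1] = -36*t^2 - 6*t - 2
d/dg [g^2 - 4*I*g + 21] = 2*g - 4*I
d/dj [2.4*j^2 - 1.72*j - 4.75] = 4.8*j - 1.72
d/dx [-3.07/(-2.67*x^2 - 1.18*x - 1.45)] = (-16.3938*x - 3.6226)/(2.67*x^2 + 1.18*x + 1.45)^2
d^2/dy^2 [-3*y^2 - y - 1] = -6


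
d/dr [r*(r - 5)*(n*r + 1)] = 3*n*r^2 - 10*n*r + 2*r - 5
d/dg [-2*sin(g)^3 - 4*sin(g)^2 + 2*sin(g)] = 2*(-3*sin(g)^2 - 4*sin(g) + 1)*cos(g)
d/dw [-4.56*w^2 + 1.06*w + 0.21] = 1.06 - 9.12*w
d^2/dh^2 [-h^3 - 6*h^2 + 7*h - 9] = -6*h - 12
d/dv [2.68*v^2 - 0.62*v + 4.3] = 5.36*v - 0.62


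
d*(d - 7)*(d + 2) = d^3 - 5*d^2 - 14*d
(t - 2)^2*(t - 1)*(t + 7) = t^4 + 2*t^3 - 27*t^2 + 52*t - 28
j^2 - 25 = (j - 5)*(j + 5)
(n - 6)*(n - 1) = n^2 - 7*n + 6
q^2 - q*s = q*(q - s)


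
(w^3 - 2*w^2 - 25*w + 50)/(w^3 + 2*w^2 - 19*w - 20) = (w^2 - 7*w + 10)/(w^2 - 3*w - 4)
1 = 1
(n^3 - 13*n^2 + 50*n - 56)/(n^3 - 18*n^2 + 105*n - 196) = (n - 2)/(n - 7)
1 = 1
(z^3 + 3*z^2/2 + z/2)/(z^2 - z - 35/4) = 2*z*(2*z^2 + 3*z + 1)/(4*z^2 - 4*z - 35)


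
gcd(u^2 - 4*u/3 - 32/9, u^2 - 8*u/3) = u - 8/3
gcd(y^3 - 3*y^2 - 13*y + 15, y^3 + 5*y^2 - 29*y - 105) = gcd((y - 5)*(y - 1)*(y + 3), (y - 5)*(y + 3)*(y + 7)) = y^2 - 2*y - 15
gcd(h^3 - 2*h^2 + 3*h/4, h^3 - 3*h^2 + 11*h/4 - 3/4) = h^2 - 2*h + 3/4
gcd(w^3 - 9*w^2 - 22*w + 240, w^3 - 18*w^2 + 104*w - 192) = w^2 - 14*w + 48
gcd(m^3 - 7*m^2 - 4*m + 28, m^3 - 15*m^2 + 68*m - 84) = m^2 - 9*m + 14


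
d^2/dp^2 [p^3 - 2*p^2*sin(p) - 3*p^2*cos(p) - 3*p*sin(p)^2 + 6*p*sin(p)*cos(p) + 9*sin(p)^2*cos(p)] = 2*p^2*sin(p) + 3*p^2*cos(p) + 12*p*sin(p) - 12*p*sin(2*p) - 8*p*cos(p) - 6*p*cos(2*p) + 6*p - 4*sin(p) - 6*sin(2*p) - 33*cos(p)/4 + 12*cos(2*p) + 81*cos(3*p)/4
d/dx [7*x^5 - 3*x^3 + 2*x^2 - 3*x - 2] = 35*x^4 - 9*x^2 + 4*x - 3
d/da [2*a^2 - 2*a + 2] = 4*a - 2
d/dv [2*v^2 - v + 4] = 4*v - 1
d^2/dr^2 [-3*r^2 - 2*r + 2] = -6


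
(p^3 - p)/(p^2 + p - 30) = (p^3 - p)/(p^2 + p - 30)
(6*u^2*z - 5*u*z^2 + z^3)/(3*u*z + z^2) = (6*u^2 - 5*u*z + z^2)/(3*u + z)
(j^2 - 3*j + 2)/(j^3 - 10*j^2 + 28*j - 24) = (j - 1)/(j^2 - 8*j + 12)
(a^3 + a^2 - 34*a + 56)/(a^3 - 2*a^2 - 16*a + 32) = (a + 7)/(a + 4)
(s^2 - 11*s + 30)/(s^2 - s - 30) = (s - 5)/(s + 5)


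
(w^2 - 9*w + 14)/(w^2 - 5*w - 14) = (w - 2)/(w + 2)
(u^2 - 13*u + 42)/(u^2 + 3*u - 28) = (u^2 - 13*u + 42)/(u^2 + 3*u - 28)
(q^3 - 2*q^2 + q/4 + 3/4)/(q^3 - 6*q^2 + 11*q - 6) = (q^2 - q - 3/4)/(q^2 - 5*q + 6)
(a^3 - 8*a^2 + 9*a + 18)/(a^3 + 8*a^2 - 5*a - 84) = (a^2 - 5*a - 6)/(a^2 + 11*a + 28)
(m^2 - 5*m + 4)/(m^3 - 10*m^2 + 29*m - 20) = 1/(m - 5)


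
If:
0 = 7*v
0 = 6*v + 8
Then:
No Solution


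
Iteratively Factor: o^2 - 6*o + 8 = (o - 2)*(o - 4)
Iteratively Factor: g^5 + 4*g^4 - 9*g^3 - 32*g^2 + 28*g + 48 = (g + 4)*(g^4 - 9*g^2 + 4*g + 12) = (g + 1)*(g + 4)*(g^3 - g^2 - 8*g + 12) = (g - 2)*(g + 1)*(g + 4)*(g^2 + g - 6) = (g - 2)^2*(g + 1)*(g + 4)*(g + 3)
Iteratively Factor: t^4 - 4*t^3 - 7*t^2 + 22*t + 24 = (t - 3)*(t^3 - t^2 - 10*t - 8) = (t - 3)*(t + 1)*(t^2 - 2*t - 8) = (t - 3)*(t + 1)*(t + 2)*(t - 4)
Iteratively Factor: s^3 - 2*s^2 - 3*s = (s)*(s^2 - 2*s - 3) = s*(s + 1)*(s - 3)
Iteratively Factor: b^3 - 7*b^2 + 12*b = (b - 3)*(b^2 - 4*b) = (b - 4)*(b - 3)*(b)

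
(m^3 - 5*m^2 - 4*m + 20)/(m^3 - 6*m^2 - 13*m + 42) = (m^2 - 3*m - 10)/(m^2 - 4*m - 21)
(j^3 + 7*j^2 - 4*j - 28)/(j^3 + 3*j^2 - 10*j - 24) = (j^2 + 5*j - 14)/(j^2 + j - 12)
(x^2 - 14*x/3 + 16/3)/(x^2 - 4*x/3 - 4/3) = (3*x - 8)/(3*x + 2)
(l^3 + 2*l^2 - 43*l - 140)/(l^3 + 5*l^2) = 1 - 3/l - 28/l^2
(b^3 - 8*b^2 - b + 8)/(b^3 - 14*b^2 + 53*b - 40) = (b + 1)/(b - 5)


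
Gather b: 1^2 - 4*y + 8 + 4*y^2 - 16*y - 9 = 4*y^2 - 20*y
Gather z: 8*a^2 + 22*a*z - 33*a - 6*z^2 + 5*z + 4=8*a^2 - 33*a - 6*z^2 + z*(22*a + 5) + 4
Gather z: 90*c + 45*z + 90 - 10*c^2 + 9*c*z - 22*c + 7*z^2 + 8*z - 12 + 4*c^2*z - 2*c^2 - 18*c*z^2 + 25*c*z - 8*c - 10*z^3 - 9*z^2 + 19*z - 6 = -12*c^2 + 60*c - 10*z^3 + z^2*(-18*c - 2) + z*(4*c^2 + 34*c + 72) + 72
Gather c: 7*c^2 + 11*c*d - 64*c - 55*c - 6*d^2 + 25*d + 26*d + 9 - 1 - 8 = 7*c^2 + c*(11*d - 119) - 6*d^2 + 51*d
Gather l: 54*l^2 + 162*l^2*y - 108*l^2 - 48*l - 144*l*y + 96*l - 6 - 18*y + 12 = l^2*(162*y - 54) + l*(48 - 144*y) - 18*y + 6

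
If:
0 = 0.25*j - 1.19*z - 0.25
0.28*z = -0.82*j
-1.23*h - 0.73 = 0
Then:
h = -0.59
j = 0.07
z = -0.20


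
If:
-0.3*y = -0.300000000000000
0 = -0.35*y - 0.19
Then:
No Solution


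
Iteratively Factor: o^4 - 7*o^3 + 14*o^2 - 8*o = (o - 2)*(o^3 - 5*o^2 + 4*o) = (o - 2)*(o - 1)*(o^2 - 4*o) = o*(o - 2)*(o - 1)*(o - 4)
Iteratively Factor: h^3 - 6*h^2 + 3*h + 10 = (h - 5)*(h^2 - h - 2) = (h - 5)*(h - 2)*(h + 1)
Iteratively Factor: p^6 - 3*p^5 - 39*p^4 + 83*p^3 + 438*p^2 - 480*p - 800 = (p + 1)*(p^5 - 4*p^4 - 35*p^3 + 118*p^2 + 320*p - 800) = (p + 1)*(p + 4)*(p^4 - 8*p^3 - 3*p^2 + 130*p - 200) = (p - 5)*(p + 1)*(p + 4)*(p^3 - 3*p^2 - 18*p + 40) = (p - 5)^2*(p + 1)*(p + 4)*(p^2 + 2*p - 8) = (p - 5)^2*(p - 2)*(p + 1)*(p + 4)*(p + 4)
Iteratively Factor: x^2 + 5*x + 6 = (x + 3)*(x + 2)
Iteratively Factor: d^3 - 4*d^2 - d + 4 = (d - 1)*(d^2 - 3*d - 4) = (d - 1)*(d + 1)*(d - 4)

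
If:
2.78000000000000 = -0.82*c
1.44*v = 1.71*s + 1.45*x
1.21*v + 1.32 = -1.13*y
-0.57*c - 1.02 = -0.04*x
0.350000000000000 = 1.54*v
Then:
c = -3.39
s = 19.53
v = 0.23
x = -22.81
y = -1.41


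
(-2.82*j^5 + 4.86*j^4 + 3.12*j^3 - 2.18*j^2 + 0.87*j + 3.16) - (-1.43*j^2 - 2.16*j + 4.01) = -2.82*j^5 + 4.86*j^4 + 3.12*j^3 - 0.75*j^2 + 3.03*j - 0.85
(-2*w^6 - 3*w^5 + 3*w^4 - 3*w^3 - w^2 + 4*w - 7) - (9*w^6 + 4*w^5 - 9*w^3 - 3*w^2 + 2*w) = -11*w^6 - 7*w^5 + 3*w^4 + 6*w^3 + 2*w^2 + 2*w - 7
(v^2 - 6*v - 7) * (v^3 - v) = v^5 - 6*v^4 - 8*v^3 + 6*v^2 + 7*v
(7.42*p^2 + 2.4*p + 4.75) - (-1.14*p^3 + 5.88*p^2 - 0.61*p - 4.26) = 1.14*p^3 + 1.54*p^2 + 3.01*p + 9.01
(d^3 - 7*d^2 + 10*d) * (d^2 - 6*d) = d^5 - 13*d^4 + 52*d^3 - 60*d^2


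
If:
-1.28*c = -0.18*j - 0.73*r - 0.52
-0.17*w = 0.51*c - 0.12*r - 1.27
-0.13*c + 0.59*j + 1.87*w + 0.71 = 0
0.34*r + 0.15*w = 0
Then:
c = 5.97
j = 25.31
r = 3.51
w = -7.95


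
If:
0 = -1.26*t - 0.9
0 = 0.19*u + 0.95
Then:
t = -0.71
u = -5.00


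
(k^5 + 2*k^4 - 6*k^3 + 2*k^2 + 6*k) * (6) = 6*k^5 + 12*k^4 - 36*k^3 + 12*k^2 + 36*k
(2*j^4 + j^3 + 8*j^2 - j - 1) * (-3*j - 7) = -6*j^5 - 17*j^4 - 31*j^3 - 53*j^2 + 10*j + 7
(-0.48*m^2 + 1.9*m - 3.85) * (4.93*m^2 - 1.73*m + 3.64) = -2.3664*m^4 + 10.1974*m^3 - 24.0147*m^2 + 13.5765*m - 14.014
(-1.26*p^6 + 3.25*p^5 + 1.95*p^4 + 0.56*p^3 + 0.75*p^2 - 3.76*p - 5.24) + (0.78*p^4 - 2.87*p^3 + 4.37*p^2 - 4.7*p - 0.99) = -1.26*p^6 + 3.25*p^5 + 2.73*p^4 - 2.31*p^3 + 5.12*p^2 - 8.46*p - 6.23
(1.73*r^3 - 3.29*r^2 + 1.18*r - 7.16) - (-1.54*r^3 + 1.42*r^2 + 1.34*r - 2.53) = 3.27*r^3 - 4.71*r^2 - 0.16*r - 4.63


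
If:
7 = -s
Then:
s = -7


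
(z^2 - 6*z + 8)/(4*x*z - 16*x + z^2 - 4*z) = (z - 2)/(4*x + z)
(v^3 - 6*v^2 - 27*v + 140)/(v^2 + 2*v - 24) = (v^2 - 2*v - 35)/(v + 6)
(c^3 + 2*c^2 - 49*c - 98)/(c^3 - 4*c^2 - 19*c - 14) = (c + 7)/(c + 1)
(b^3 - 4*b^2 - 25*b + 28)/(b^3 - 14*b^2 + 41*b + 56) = (b^2 + 3*b - 4)/(b^2 - 7*b - 8)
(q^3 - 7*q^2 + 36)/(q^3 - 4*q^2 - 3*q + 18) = (q - 6)/(q - 3)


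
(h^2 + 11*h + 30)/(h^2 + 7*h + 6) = (h + 5)/(h + 1)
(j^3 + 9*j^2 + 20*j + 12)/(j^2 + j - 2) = (j^2 + 7*j + 6)/(j - 1)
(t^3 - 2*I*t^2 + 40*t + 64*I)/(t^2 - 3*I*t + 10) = (t^2 - 4*I*t + 32)/(t - 5*I)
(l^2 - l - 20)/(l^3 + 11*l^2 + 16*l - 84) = (l^2 - l - 20)/(l^3 + 11*l^2 + 16*l - 84)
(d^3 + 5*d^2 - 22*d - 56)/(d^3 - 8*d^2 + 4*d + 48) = (d + 7)/(d - 6)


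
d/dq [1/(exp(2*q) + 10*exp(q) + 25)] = 2*(-exp(q) - 5)*exp(q)/(exp(2*q) + 10*exp(q) + 25)^2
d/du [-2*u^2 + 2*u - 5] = 2 - 4*u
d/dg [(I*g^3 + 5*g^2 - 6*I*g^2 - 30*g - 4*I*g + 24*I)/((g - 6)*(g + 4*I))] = (I*g^2 - 8*g + 24*I)/(g^2 + 8*I*g - 16)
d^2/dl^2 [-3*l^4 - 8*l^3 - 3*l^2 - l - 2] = -36*l^2 - 48*l - 6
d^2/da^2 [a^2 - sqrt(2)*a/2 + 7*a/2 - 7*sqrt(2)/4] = 2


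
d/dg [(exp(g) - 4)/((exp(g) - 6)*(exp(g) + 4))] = (-exp(2*g) + 8*exp(g) - 32)*exp(g)/(exp(4*g) - 4*exp(3*g) - 44*exp(2*g) + 96*exp(g) + 576)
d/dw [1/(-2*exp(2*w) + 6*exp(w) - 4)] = (exp(w) - 3/2)*exp(w)/(exp(2*w) - 3*exp(w) + 2)^2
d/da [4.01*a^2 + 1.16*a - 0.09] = 8.02*a + 1.16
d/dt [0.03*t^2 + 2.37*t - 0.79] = 0.06*t + 2.37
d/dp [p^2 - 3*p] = 2*p - 3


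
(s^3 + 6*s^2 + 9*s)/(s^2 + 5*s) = (s^2 + 6*s + 9)/(s + 5)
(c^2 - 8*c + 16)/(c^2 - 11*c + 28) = (c - 4)/(c - 7)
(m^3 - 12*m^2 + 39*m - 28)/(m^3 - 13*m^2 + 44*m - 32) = (m - 7)/(m - 8)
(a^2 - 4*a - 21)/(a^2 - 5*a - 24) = (a - 7)/(a - 8)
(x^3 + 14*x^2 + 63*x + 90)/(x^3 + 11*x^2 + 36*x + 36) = (x + 5)/(x + 2)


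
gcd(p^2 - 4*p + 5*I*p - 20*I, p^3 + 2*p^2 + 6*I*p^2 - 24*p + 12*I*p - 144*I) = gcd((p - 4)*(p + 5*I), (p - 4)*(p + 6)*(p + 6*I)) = p - 4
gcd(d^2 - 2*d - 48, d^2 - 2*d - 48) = d^2 - 2*d - 48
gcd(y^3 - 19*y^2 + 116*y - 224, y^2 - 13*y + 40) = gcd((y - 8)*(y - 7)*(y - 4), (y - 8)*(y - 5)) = y - 8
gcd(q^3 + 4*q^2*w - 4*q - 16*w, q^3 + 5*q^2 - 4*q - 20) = q^2 - 4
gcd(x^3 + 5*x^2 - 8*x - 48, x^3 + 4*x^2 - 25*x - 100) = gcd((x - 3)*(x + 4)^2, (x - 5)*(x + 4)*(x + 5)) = x + 4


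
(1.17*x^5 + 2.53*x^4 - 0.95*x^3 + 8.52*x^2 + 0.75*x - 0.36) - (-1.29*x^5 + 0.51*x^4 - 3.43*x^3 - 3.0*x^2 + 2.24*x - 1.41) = 2.46*x^5 + 2.02*x^4 + 2.48*x^3 + 11.52*x^2 - 1.49*x + 1.05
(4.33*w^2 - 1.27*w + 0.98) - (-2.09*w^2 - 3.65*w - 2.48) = 6.42*w^2 + 2.38*w + 3.46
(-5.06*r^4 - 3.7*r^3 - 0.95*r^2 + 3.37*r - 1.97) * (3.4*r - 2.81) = -17.204*r^5 + 1.6386*r^4 + 7.167*r^3 + 14.1275*r^2 - 16.1677*r + 5.5357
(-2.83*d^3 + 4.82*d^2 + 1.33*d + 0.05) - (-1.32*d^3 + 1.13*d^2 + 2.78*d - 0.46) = -1.51*d^3 + 3.69*d^2 - 1.45*d + 0.51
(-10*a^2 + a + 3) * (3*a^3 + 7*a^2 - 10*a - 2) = -30*a^5 - 67*a^4 + 116*a^3 + 31*a^2 - 32*a - 6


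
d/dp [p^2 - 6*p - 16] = 2*p - 6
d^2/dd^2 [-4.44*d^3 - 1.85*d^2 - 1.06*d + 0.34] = -26.64*d - 3.7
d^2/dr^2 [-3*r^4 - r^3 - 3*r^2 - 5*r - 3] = -36*r^2 - 6*r - 6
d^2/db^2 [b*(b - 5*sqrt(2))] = 2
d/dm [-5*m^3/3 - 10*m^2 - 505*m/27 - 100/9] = -5*m^2 - 20*m - 505/27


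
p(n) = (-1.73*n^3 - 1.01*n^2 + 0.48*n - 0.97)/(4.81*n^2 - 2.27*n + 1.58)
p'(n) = (2.27 - 9.62*n)*(-1.73*n^3 - 1.01*n^2 + 0.48*n - 0.97)/(4.81*n^2 - 2.27*n + 1.58)^2 + (-5.19*n^2 - 2.02*n + 0.48)/(4.81*n^2 - 2.27*n + 1.58)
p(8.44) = -3.41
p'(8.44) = -0.36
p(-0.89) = -0.13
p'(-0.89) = -0.44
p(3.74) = -1.72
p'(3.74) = -0.36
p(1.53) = -0.94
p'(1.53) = -0.33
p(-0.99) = -0.09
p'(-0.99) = -0.43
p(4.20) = -1.88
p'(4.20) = -0.36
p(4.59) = -2.03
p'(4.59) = -0.36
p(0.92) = -0.77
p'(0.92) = -0.20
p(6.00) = -2.53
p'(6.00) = -0.36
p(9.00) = -3.61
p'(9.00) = -0.36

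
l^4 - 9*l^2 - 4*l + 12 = (l - 3)*(l - 1)*(l + 2)^2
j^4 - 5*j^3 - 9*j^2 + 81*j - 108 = (j - 3)^3*(j + 4)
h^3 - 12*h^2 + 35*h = h*(h - 7)*(h - 5)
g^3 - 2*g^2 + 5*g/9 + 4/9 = (g - 4/3)*(g - 1)*(g + 1/3)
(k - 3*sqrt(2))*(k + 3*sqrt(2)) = k^2 - 18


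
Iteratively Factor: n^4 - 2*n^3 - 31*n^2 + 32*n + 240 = (n + 4)*(n^3 - 6*n^2 - 7*n + 60) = (n - 4)*(n + 4)*(n^2 - 2*n - 15) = (n - 5)*(n - 4)*(n + 4)*(n + 3)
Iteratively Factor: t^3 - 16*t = (t)*(t^2 - 16) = t*(t - 4)*(t + 4)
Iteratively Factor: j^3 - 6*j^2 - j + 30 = (j + 2)*(j^2 - 8*j + 15) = (j - 5)*(j + 2)*(j - 3)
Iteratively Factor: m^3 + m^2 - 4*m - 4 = (m + 1)*(m^2 - 4) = (m - 2)*(m + 1)*(m + 2)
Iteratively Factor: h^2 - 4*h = (h - 4)*(h)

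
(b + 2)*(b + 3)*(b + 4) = b^3 + 9*b^2 + 26*b + 24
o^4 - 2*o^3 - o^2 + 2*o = o*(o - 2)*(o - 1)*(o + 1)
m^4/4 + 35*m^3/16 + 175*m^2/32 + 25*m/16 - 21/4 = (m/4 + 1)*(m - 3/4)*(m + 2)*(m + 7/2)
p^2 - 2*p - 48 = (p - 8)*(p + 6)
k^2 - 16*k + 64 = (k - 8)^2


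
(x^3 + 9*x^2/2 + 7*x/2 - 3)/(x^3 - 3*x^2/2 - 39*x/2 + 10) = (x^2 + 5*x + 6)/(x^2 - x - 20)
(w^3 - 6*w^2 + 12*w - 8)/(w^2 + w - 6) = (w^2 - 4*w + 4)/(w + 3)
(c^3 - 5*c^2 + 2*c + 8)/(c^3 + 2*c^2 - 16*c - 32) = (c^2 - c - 2)/(c^2 + 6*c + 8)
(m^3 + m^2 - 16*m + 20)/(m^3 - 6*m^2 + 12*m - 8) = (m + 5)/(m - 2)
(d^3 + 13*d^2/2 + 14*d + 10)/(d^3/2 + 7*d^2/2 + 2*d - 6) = (2*d^2 + 9*d + 10)/(d^2 + 5*d - 6)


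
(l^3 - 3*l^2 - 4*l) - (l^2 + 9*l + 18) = l^3 - 4*l^2 - 13*l - 18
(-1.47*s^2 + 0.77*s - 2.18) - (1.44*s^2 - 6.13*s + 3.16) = -2.91*s^2 + 6.9*s - 5.34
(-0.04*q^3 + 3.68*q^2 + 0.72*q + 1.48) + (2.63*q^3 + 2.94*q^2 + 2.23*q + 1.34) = 2.59*q^3 + 6.62*q^2 + 2.95*q + 2.82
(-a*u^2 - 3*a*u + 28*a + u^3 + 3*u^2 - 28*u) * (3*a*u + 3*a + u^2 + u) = -3*a^2*u^3 - 12*a^2*u^2 + 75*a^2*u + 84*a^2 + 2*a*u^4 + 8*a*u^3 - 50*a*u^2 - 56*a*u + u^5 + 4*u^4 - 25*u^3 - 28*u^2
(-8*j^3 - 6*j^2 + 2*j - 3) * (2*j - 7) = -16*j^4 + 44*j^3 + 46*j^2 - 20*j + 21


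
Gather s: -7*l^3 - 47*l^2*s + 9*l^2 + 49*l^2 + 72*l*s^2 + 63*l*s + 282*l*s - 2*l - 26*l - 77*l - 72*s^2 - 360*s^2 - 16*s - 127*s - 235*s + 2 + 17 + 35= -7*l^3 + 58*l^2 - 105*l + s^2*(72*l - 432) + s*(-47*l^2 + 345*l - 378) + 54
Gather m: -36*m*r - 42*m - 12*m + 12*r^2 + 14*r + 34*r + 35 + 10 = m*(-36*r - 54) + 12*r^2 + 48*r + 45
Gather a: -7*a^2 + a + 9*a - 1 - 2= -7*a^2 + 10*a - 3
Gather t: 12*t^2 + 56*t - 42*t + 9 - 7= 12*t^2 + 14*t + 2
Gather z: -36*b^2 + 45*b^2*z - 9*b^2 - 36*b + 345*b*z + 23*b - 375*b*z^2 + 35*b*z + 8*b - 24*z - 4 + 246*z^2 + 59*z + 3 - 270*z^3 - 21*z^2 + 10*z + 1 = -45*b^2 - 5*b - 270*z^3 + z^2*(225 - 375*b) + z*(45*b^2 + 380*b + 45)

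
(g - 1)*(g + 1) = g^2 - 1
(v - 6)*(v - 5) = v^2 - 11*v + 30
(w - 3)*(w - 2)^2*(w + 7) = w^4 - 33*w^2 + 100*w - 84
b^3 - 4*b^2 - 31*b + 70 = (b - 7)*(b - 2)*(b + 5)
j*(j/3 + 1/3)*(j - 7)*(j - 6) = j^4/3 - 4*j^3 + 29*j^2/3 + 14*j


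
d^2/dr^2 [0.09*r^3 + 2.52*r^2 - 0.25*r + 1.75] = 0.54*r + 5.04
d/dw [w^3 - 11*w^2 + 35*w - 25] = 3*w^2 - 22*w + 35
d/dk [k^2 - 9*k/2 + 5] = 2*k - 9/2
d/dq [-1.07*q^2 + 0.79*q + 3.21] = 0.79 - 2.14*q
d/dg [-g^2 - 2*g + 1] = -2*g - 2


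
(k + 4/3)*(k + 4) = k^2 + 16*k/3 + 16/3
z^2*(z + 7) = z^3 + 7*z^2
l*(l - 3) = l^2 - 3*l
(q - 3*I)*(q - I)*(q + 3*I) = q^3 - I*q^2 + 9*q - 9*I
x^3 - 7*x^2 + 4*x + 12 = (x - 6)*(x - 2)*(x + 1)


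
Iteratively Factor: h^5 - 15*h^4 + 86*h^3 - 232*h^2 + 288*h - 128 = (h - 4)*(h^4 - 11*h^3 + 42*h^2 - 64*h + 32) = (h - 4)*(h - 1)*(h^3 - 10*h^2 + 32*h - 32) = (h - 4)^2*(h - 1)*(h^2 - 6*h + 8) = (h - 4)^2*(h - 2)*(h - 1)*(h - 4)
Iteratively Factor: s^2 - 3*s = (s - 3)*(s)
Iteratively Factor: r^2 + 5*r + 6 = (r + 3)*(r + 2)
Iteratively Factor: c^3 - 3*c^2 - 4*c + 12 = (c + 2)*(c^2 - 5*c + 6) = (c - 2)*(c + 2)*(c - 3)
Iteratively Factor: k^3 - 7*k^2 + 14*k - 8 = (k - 1)*(k^2 - 6*k + 8) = (k - 2)*(k - 1)*(k - 4)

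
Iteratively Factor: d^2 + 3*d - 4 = (d + 4)*(d - 1)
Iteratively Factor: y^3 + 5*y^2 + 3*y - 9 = (y + 3)*(y^2 + 2*y - 3) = (y + 3)^2*(y - 1)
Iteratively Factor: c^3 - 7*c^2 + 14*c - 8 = (c - 1)*(c^2 - 6*c + 8) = (c - 4)*(c - 1)*(c - 2)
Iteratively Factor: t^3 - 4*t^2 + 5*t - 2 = (t - 1)*(t^2 - 3*t + 2) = (t - 2)*(t - 1)*(t - 1)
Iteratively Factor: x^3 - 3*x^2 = (x)*(x^2 - 3*x) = x^2*(x - 3)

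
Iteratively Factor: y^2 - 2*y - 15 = (y + 3)*(y - 5)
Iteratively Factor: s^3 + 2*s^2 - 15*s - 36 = (s + 3)*(s^2 - s - 12) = (s + 3)^2*(s - 4)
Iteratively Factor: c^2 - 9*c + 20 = (c - 4)*(c - 5)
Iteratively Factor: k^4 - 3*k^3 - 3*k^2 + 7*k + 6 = (k - 2)*(k^3 - k^2 - 5*k - 3) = (k - 3)*(k - 2)*(k^2 + 2*k + 1) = (k - 3)*(k - 2)*(k + 1)*(k + 1)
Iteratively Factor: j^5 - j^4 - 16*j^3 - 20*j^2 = (j + 2)*(j^4 - 3*j^3 - 10*j^2) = (j - 5)*(j + 2)*(j^3 + 2*j^2) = j*(j - 5)*(j + 2)*(j^2 + 2*j) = j^2*(j - 5)*(j + 2)*(j + 2)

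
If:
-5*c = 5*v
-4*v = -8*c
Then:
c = 0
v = 0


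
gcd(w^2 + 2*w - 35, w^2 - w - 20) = w - 5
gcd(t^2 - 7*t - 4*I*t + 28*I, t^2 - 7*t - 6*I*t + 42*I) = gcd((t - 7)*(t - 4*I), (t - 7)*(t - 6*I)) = t - 7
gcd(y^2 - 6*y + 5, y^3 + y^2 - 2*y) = y - 1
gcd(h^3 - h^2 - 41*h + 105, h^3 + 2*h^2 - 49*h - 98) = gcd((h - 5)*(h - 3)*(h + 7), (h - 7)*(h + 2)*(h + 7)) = h + 7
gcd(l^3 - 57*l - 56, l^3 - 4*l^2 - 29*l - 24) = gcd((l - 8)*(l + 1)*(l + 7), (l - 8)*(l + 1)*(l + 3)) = l^2 - 7*l - 8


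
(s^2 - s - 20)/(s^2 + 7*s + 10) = (s^2 - s - 20)/(s^2 + 7*s + 10)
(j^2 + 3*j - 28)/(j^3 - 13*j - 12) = (j + 7)/(j^2 + 4*j + 3)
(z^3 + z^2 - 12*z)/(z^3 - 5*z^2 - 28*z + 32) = z*(z - 3)/(z^2 - 9*z + 8)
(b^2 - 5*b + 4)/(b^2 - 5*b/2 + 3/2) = 2*(b - 4)/(2*b - 3)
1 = 1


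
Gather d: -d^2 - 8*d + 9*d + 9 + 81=-d^2 + d + 90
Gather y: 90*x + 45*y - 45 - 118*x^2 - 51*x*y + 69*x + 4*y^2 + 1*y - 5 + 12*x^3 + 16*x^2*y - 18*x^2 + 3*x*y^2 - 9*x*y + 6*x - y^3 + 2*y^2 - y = 12*x^3 - 136*x^2 + 165*x - y^3 + y^2*(3*x + 6) + y*(16*x^2 - 60*x + 45) - 50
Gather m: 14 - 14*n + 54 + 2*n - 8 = 60 - 12*n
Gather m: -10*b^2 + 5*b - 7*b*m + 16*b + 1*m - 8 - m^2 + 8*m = -10*b^2 + 21*b - m^2 + m*(9 - 7*b) - 8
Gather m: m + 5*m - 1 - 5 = 6*m - 6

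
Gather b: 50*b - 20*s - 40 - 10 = 50*b - 20*s - 50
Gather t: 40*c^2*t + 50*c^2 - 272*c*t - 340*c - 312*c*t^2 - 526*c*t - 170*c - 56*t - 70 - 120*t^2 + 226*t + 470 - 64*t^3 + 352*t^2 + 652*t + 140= 50*c^2 - 510*c - 64*t^3 + t^2*(232 - 312*c) + t*(40*c^2 - 798*c + 822) + 540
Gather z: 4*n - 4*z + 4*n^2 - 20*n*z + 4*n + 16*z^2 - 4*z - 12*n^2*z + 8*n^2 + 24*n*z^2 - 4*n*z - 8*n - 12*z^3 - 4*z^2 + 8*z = 12*n^2 - 12*z^3 + z^2*(24*n + 12) + z*(-12*n^2 - 24*n)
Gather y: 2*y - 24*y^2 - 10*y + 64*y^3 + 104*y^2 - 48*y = 64*y^3 + 80*y^2 - 56*y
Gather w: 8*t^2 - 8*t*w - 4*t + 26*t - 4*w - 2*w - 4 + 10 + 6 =8*t^2 + 22*t + w*(-8*t - 6) + 12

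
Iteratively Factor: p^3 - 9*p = (p - 3)*(p^2 + 3*p) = p*(p - 3)*(p + 3)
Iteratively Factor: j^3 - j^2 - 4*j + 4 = (j - 2)*(j^2 + j - 2) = (j - 2)*(j - 1)*(j + 2)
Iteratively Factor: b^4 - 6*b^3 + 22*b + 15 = (b - 3)*(b^3 - 3*b^2 - 9*b - 5) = (b - 3)*(b + 1)*(b^2 - 4*b - 5) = (b - 5)*(b - 3)*(b + 1)*(b + 1)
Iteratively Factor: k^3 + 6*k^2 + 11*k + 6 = (k + 1)*(k^2 + 5*k + 6) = (k + 1)*(k + 3)*(k + 2)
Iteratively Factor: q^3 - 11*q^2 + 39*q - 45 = (q - 3)*(q^2 - 8*q + 15) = (q - 5)*(q - 3)*(q - 3)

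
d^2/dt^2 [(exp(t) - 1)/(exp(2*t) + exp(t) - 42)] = (exp(4*t) - 5*exp(3*t) + 249*exp(2*t) - 127*exp(t) + 1722)*exp(t)/(exp(6*t) + 3*exp(5*t) - 123*exp(4*t) - 251*exp(3*t) + 5166*exp(2*t) + 5292*exp(t) - 74088)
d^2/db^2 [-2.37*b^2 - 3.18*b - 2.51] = -4.74000000000000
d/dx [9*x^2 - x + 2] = 18*x - 1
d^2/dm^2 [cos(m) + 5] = -cos(m)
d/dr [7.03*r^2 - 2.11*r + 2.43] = 14.06*r - 2.11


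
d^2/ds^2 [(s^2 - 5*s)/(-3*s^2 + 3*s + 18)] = 4*(2*s^3 - 9*s^2 + 45*s - 33)/(3*(s^6 - 3*s^5 - 15*s^4 + 35*s^3 + 90*s^2 - 108*s - 216))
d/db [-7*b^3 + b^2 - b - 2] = -21*b^2 + 2*b - 1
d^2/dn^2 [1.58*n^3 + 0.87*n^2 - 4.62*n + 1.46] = 9.48*n + 1.74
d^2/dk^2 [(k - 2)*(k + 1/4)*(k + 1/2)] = 6*k - 5/2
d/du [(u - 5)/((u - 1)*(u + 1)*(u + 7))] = 2*(-u^3 + 4*u^2 + 35*u - 6)/(u^6 + 14*u^5 + 47*u^4 - 28*u^3 - 97*u^2 + 14*u + 49)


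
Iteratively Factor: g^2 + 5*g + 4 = (g + 1)*(g + 4)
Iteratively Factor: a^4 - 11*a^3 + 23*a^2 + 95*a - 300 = (a - 5)*(a^3 - 6*a^2 - 7*a + 60) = (a - 5)^2*(a^2 - a - 12) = (a - 5)^2*(a - 4)*(a + 3)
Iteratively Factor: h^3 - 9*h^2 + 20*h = (h - 5)*(h^2 - 4*h) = (h - 5)*(h - 4)*(h)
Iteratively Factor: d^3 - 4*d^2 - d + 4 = (d - 1)*(d^2 - 3*d - 4) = (d - 4)*(d - 1)*(d + 1)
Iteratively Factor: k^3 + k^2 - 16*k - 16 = (k + 1)*(k^2 - 16) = (k + 1)*(k + 4)*(k - 4)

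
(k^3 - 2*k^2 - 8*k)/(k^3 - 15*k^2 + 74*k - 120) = k*(k + 2)/(k^2 - 11*k + 30)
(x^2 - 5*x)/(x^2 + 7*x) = (x - 5)/(x + 7)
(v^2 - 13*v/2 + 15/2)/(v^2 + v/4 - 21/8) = 4*(v - 5)/(4*v + 7)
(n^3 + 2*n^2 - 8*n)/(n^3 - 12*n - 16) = n*(-n^2 - 2*n + 8)/(-n^3 + 12*n + 16)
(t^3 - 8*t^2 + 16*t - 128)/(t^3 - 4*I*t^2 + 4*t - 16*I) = (t^2 + 4*t*(-2 + I) - 32*I)/(t^2 + 4)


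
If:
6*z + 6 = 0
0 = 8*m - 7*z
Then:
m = -7/8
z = -1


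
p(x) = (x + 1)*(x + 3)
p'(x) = 2*x + 4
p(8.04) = 99.80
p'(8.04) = 20.08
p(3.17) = 25.73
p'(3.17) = 10.34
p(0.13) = 3.54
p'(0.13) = 4.26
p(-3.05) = 0.10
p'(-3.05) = -2.10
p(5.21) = 50.98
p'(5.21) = 14.42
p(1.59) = 11.89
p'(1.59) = 7.18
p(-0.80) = 0.44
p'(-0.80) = 2.40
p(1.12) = 8.73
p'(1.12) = 6.24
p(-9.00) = 48.00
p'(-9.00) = -14.00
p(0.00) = 3.00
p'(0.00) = 4.00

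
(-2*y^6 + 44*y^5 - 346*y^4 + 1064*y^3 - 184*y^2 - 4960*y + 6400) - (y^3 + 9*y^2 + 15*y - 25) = -2*y^6 + 44*y^5 - 346*y^4 + 1063*y^3 - 193*y^2 - 4975*y + 6425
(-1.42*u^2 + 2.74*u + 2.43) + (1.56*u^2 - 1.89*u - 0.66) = 0.14*u^2 + 0.85*u + 1.77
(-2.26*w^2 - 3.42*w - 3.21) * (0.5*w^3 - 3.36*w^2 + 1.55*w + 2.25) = -1.13*w^5 + 5.8836*w^4 + 6.3832*w^3 + 0.3996*w^2 - 12.6705*w - 7.2225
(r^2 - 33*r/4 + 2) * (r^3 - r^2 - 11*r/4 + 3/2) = r^5 - 37*r^4/4 + 15*r^3/2 + 355*r^2/16 - 143*r/8 + 3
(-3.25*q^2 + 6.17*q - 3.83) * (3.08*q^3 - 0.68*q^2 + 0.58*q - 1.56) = -10.01*q^5 + 21.2136*q^4 - 17.877*q^3 + 11.253*q^2 - 11.8466*q + 5.9748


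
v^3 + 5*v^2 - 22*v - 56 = (v - 4)*(v + 2)*(v + 7)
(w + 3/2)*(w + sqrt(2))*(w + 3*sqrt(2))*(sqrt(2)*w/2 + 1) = sqrt(2)*w^4/2 + 3*sqrt(2)*w^3/4 + 5*w^3 + 15*w^2/2 + 7*sqrt(2)*w^2 + 6*w + 21*sqrt(2)*w/2 + 9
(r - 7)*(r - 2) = r^2 - 9*r + 14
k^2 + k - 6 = (k - 2)*(k + 3)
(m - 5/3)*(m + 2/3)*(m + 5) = m^3 + 4*m^2 - 55*m/9 - 50/9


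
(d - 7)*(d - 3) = d^2 - 10*d + 21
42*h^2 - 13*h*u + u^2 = (-7*h + u)*(-6*h + u)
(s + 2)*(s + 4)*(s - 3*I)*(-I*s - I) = -I*s^4 - 3*s^3 - 7*I*s^3 - 21*s^2 - 14*I*s^2 - 42*s - 8*I*s - 24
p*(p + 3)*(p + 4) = p^3 + 7*p^2 + 12*p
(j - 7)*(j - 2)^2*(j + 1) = j^4 - 10*j^3 + 21*j^2 + 4*j - 28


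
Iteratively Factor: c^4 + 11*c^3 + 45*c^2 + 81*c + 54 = (c + 3)*(c^3 + 8*c^2 + 21*c + 18) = (c + 2)*(c + 3)*(c^2 + 6*c + 9) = (c + 2)*(c + 3)^2*(c + 3)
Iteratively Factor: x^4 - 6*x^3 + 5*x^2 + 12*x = (x + 1)*(x^3 - 7*x^2 + 12*x) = (x - 3)*(x + 1)*(x^2 - 4*x) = (x - 4)*(x - 3)*(x + 1)*(x)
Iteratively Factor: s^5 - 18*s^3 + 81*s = (s + 3)*(s^4 - 3*s^3 - 9*s^2 + 27*s) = (s - 3)*(s + 3)*(s^3 - 9*s) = (s - 3)^2*(s + 3)*(s^2 + 3*s) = (s - 3)^2*(s + 3)^2*(s)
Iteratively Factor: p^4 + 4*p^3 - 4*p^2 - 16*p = (p + 2)*(p^3 + 2*p^2 - 8*p) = p*(p + 2)*(p^2 + 2*p - 8) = p*(p - 2)*(p + 2)*(p + 4)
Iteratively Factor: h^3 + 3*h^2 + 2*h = (h + 2)*(h^2 + h) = (h + 1)*(h + 2)*(h)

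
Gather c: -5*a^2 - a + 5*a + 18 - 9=-5*a^2 + 4*a + 9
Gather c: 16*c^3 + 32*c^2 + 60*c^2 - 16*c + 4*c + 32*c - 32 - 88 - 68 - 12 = 16*c^3 + 92*c^2 + 20*c - 200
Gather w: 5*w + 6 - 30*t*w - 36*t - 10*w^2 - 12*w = -36*t - 10*w^2 + w*(-30*t - 7) + 6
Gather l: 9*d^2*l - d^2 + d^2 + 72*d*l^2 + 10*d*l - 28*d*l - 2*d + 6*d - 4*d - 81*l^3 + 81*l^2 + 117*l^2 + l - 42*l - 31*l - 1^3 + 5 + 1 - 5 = -81*l^3 + l^2*(72*d + 198) + l*(9*d^2 - 18*d - 72)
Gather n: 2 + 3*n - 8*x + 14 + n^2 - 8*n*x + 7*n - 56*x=n^2 + n*(10 - 8*x) - 64*x + 16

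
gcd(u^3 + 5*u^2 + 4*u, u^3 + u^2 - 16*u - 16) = u^2 + 5*u + 4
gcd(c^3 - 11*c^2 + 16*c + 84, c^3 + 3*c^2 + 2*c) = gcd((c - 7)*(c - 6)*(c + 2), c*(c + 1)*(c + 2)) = c + 2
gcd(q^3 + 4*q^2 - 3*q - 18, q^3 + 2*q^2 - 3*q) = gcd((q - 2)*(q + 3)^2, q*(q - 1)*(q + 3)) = q + 3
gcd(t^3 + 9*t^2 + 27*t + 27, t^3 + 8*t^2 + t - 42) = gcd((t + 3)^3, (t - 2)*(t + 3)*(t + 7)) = t + 3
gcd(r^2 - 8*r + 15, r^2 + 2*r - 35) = r - 5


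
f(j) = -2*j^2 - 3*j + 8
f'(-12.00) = 45.00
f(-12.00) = -244.00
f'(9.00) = -39.00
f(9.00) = -181.00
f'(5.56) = -25.24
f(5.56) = -70.51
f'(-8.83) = 32.32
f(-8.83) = -121.45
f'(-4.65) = 15.60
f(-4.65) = -21.30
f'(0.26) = -4.04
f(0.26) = 7.08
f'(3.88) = -18.52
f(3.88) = -33.75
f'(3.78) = -18.12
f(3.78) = -31.92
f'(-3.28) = 10.12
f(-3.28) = -3.68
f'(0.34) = -4.36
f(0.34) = 6.75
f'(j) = -4*j - 3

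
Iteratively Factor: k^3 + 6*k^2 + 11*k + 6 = (k + 2)*(k^2 + 4*k + 3) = (k + 1)*(k + 2)*(k + 3)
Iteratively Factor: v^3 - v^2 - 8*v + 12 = (v - 2)*(v^2 + v - 6) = (v - 2)*(v + 3)*(v - 2)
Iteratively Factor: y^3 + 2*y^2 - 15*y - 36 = (y - 4)*(y^2 + 6*y + 9) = (y - 4)*(y + 3)*(y + 3)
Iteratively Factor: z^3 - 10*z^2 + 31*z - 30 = (z - 5)*(z^2 - 5*z + 6) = (z - 5)*(z - 2)*(z - 3)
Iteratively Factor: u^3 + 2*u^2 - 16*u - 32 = (u - 4)*(u^2 + 6*u + 8) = (u - 4)*(u + 4)*(u + 2)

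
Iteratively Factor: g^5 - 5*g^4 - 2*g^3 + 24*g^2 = (g - 3)*(g^4 - 2*g^3 - 8*g^2) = (g - 3)*(g + 2)*(g^3 - 4*g^2) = (g - 4)*(g - 3)*(g + 2)*(g^2) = g*(g - 4)*(g - 3)*(g + 2)*(g)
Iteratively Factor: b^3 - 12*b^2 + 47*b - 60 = (b - 4)*(b^2 - 8*b + 15) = (b - 5)*(b - 4)*(b - 3)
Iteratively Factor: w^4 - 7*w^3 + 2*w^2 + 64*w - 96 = (w + 3)*(w^3 - 10*w^2 + 32*w - 32) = (w - 4)*(w + 3)*(w^2 - 6*w + 8) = (w - 4)^2*(w + 3)*(w - 2)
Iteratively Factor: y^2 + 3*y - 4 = (y - 1)*(y + 4)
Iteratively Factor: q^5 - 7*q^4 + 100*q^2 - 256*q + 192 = (q - 2)*(q^4 - 5*q^3 - 10*q^2 + 80*q - 96) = (q - 2)*(q + 4)*(q^3 - 9*q^2 + 26*q - 24) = (q - 3)*(q - 2)*(q + 4)*(q^2 - 6*q + 8) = (q - 4)*(q - 3)*(q - 2)*(q + 4)*(q - 2)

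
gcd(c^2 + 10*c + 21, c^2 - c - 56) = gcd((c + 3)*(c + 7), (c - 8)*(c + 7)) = c + 7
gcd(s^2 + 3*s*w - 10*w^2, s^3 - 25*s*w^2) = s + 5*w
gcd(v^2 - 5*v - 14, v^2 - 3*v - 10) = v + 2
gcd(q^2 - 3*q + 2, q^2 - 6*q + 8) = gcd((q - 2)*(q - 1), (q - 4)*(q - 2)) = q - 2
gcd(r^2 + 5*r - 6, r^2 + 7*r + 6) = r + 6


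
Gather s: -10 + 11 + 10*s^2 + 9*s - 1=10*s^2 + 9*s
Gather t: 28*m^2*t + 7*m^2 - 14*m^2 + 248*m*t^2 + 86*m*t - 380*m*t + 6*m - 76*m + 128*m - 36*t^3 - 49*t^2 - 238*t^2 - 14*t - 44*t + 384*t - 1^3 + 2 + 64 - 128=-7*m^2 + 58*m - 36*t^3 + t^2*(248*m - 287) + t*(28*m^2 - 294*m + 326) - 63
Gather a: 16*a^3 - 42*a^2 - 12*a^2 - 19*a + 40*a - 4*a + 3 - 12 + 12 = 16*a^3 - 54*a^2 + 17*a + 3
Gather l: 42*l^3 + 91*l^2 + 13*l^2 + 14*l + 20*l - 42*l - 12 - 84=42*l^3 + 104*l^2 - 8*l - 96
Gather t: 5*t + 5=5*t + 5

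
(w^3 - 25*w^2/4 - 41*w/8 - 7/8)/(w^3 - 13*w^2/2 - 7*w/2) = (w + 1/4)/w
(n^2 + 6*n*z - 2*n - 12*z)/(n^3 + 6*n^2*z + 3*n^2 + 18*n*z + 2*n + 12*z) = (n - 2)/(n^2 + 3*n + 2)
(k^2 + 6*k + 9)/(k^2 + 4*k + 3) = (k + 3)/(k + 1)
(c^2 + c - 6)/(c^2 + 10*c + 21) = (c - 2)/(c + 7)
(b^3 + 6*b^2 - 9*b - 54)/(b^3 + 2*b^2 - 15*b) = (b^2 + 9*b + 18)/(b*(b + 5))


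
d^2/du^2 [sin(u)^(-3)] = 3*(4 - 3*sin(u)^2)/sin(u)^5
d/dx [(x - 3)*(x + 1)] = 2*x - 2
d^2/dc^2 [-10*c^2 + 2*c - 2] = -20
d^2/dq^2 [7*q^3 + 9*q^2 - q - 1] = 42*q + 18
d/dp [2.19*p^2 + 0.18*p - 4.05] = 4.38*p + 0.18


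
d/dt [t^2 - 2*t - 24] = 2*t - 2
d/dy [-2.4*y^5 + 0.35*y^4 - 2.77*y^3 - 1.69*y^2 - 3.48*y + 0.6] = -12.0*y^4 + 1.4*y^3 - 8.31*y^2 - 3.38*y - 3.48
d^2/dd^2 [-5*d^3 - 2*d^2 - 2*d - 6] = -30*d - 4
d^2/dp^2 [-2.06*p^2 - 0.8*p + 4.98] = -4.12000000000000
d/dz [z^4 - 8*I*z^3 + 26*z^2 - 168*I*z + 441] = 4*z^3 - 24*I*z^2 + 52*z - 168*I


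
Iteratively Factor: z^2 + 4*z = (z)*(z + 4)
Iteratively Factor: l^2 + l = (l + 1)*(l)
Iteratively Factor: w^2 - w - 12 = (w + 3)*(w - 4)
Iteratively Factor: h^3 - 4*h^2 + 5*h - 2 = (h - 1)*(h^2 - 3*h + 2) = (h - 2)*(h - 1)*(h - 1)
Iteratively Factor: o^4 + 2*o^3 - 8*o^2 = (o + 4)*(o^3 - 2*o^2) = o*(o + 4)*(o^2 - 2*o) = o*(o - 2)*(o + 4)*(o)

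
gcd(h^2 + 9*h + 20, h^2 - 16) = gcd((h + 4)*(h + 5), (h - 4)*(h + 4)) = h + 4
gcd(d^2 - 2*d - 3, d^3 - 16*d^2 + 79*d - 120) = d - 3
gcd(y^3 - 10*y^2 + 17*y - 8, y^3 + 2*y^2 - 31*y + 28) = y - 1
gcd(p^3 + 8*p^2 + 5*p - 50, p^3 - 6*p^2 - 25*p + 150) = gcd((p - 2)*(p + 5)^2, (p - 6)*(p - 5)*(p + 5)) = p + 5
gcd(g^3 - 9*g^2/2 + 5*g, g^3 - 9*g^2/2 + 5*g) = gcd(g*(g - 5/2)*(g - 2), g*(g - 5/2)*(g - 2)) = g^3 - 9*g^2/2 + 5*g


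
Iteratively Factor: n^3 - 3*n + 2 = (n - 1)*(n^2 + n - 2) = (n - 1)^2*(n + 2)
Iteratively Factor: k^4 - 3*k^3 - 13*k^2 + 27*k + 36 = (k - 4)*(k^3 + k^2 - 9*k - 9) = (k - 4)*(k + 3)*(k^2 - 2*k - 3) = (k - 4)*(k - 3)*(k + 3)*(k + 1)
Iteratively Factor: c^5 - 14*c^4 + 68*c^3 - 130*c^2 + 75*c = (c - 5)*(c^4 - 9*c^3 + 23*c^2 - 15*c) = c*(c - 5)*(c^3 - 9*c^2 + 23*c - 15) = c*(c - 5)*(c - 1)*(c^2 - 8*c + 15) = c*(c - 5)^2*(c - 1)*(c - 3)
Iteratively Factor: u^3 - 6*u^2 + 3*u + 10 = (u + 1)*(u^2 - 7*u + 10) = (u - 5)*(u + 1)*(u - 2)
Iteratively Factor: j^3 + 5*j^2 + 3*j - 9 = (j + 3)*(j^2 + 2*j - 3) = (j + 3)^2*(j - 1)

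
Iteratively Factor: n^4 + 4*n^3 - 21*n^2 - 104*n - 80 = (n - 5)*(n^3 + 9*n^2 + 24*n + 16) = (n - 5)*(n + 1)*(n^2 + 8*n + 16) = (n - 5)*(n + 1)*(n + 4)*(n + 4)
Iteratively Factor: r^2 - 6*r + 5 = (r - 5)*(r - 1)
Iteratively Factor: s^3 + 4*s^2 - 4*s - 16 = (s + 4)*(s^2 - 4) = (s - 2)*(s + 4)*(s + 2)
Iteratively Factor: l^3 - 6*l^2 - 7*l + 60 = (l - 5)*(l^2 - l - 12) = (l - 5)*(l + 3)*(l - 4)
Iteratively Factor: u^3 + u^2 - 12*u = (u)*(u^2 + u - 12) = u*(u + 4)*(u - 3)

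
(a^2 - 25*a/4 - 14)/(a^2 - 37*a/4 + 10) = (4*a + 7)/(4*a - 5)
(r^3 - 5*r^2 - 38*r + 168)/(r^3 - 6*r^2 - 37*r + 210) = (r - 4)/(r - 5)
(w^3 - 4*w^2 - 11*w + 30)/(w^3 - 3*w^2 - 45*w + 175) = (w^2 + w - 6)/(w^2 + 2*w - 35)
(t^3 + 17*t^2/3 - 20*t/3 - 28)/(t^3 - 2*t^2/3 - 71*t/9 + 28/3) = 3*(t^2 + 8*t + 12)/(3*t^2 + 5*t - 12)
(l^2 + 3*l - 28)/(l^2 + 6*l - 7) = (l - 4)/(l - 1)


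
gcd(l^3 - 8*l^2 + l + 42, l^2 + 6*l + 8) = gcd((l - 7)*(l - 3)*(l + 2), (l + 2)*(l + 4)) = l + 2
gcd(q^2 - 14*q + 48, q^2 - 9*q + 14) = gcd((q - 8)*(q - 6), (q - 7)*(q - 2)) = 1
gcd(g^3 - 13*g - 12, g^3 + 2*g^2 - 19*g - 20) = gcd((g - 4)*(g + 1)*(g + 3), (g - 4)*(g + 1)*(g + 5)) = g^2 - 3*g - 4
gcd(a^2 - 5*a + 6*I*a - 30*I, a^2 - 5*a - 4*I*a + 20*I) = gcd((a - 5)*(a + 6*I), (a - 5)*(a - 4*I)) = a - 5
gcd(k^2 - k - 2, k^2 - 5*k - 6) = k + 1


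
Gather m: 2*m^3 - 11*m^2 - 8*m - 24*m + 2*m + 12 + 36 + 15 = 2*m^3 - 11*m^2 - 30*m + 63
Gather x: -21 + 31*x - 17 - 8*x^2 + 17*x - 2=-8*x^2 + 48*x - 40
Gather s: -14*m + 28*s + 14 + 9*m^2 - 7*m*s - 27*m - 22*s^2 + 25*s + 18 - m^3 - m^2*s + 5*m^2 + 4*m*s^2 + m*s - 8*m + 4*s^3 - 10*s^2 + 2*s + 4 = -m^3 + 14*m^2 - 49*m + 4*s^3 + s^2*(4*m - 32) + s*(-m^2 - 6*m + 55) + 36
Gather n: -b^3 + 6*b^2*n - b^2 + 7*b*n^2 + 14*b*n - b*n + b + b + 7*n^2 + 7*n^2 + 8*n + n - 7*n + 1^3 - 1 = -b^3 - b^2 + 2*b + n^2*(7*b + 14) + n*(6*b^2 + 13*b + 2)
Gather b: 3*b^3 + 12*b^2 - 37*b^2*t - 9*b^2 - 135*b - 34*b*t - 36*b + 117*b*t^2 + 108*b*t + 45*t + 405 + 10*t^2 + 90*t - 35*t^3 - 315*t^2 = 3*b^3 + b^2*(3 - 37*t) + b*(117*t^2 + 74*t - 171) - 35*t^3 - 305*t^2 + 135*t + 405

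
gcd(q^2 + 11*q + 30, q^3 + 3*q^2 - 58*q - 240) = q^2 + 11*q + 30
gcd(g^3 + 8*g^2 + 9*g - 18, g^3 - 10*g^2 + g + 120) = g + 3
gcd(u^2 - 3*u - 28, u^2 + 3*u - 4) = u + 4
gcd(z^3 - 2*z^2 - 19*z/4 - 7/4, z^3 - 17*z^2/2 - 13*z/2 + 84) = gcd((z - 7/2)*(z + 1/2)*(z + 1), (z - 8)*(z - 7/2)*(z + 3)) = z - 7/2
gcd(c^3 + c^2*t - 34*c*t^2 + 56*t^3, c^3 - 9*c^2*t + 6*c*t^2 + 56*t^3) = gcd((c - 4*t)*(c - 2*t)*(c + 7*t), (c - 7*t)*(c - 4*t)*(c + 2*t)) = -c + 4*t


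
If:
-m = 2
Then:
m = -2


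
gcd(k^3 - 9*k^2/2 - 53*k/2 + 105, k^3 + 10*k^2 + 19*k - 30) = k + 5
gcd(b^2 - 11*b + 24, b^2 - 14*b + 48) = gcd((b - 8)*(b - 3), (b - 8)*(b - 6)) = b - 8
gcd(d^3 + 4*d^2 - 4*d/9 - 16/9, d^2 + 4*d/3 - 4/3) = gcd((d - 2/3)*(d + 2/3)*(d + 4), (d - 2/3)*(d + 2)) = d - 2/3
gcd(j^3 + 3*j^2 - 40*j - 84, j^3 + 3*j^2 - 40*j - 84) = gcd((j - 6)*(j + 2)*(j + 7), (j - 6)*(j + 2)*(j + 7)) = j^3 + 3*j^2 - 40*j - 84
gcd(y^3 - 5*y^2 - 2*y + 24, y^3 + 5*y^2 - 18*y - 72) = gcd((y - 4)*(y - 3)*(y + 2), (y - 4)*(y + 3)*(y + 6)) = y - 4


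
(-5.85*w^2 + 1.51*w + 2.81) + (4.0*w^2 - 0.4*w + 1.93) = -1.85*w^2 + 1.11*w + 4.74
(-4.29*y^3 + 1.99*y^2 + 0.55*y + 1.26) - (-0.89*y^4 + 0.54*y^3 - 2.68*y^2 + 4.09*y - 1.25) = 0.89*y^4 - 4.83*y^3 + 4.67*y^2 - 3.54*y + 2.51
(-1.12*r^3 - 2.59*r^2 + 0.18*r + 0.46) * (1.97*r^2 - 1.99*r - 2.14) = -2.2064*r^5 - 2.8735*r^4 + 7.9055*r^3 + 6.0906*r^2 - 1.3006*r - 0.9844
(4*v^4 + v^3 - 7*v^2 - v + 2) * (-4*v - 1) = -16*v^5 - 8*v^4 + 27*v^3 + 11*v^2 - 7*v - 2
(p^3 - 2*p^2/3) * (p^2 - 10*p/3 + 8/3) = p^5 - 4*p^4 + 44*p^3/9 - 16*p^2/9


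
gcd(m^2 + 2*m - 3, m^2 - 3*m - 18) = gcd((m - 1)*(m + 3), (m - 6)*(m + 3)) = m + 3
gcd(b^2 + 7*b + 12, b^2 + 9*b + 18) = b + 3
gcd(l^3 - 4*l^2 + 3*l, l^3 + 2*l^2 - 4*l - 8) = 1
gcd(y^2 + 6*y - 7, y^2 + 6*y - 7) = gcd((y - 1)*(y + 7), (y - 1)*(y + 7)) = y^2 + 6*y - 7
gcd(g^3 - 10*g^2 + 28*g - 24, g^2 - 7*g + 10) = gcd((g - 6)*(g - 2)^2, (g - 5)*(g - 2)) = g - 2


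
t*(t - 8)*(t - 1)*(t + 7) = t^4 - 2*t^3 - 55*t^2 + 56*t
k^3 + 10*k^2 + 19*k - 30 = (k - 1)*(k + 5)*(k + 6)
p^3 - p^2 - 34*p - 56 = (p - 7)*(p + 2)*(p + 4)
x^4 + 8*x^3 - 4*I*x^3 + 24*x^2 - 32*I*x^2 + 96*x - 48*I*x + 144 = (x + 2)*(x + 6)*(x - 6*I)*(x + 2*I)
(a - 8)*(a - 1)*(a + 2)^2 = a^4 - 5*a^3 - 24*a^2 - 4*a + 32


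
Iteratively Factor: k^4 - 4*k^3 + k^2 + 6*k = (k)*(k^3 - 4*k^2 + k + 6) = k*(k - 3)*(k^2 - k - 2) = k*(k - 3)*(k + 1)*(k - 2)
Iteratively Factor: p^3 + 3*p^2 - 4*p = (p)*(p^2 + 3*p - 4) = p*(p - 1)*(p + 4)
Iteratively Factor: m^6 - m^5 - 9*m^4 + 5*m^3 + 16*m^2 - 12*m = (m + 2)*(m^5 - 3*m^4 - 3*m^3 + 11*m^2 - 6*m) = (m - 1)*(m + 2)*(m^4 - 2*m^3 - 5*m^2 + 6*m) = (m - 1)*(m + 2)^2*(m^3 - 4*m^2 + 3*m) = m*(m - 1)*(m + 2)^2*(m^2 - 4*m + 3) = m*(m - 1)^2*(m + 2)^2*(m - 3)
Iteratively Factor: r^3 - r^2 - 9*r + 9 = (r - 1)*(r^2 - 9) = (r - 3)*(r - 1)*(r + 3)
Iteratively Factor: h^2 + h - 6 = (h - 2)*(h + 3)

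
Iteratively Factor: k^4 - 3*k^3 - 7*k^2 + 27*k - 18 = (k - 2)*(k^3 - k^2 - 9*k + 9) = (k - 3)*(k - 2)*(k^2 + 2*k - 3) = (k - 3)*(k - 2)*(k - 1)*(k + 3)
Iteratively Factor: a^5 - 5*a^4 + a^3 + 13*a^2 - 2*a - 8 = (a + 1)*(a^4 - 6*a^3 + 7*a^2 + 6*a - 8) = (a - 4)*(a + 1)*(a^3 - 2*a^2 - a + 2) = (a - 4)*(a + 1)^2*(a^2 - 3*a + 2) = (a - 4)*(a - 2)*(a + 1)^2*(a - 1)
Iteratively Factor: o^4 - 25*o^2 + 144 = (o + 4)*(o^3 - 4*o^2 - 9*o + 36) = (o - 3)*(o + 4)*(o^2 - o - 12) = (o - 3)*(o + 3)*(o + 4)*(o - 4)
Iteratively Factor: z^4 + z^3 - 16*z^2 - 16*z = (z)*(z^3 + z^2 - 16*z - 16) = z*(z - 4)*(z^2 + 5*z + 4) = z*(z - 4)*(z + 4)*(z + 1)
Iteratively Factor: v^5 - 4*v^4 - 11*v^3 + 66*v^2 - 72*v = (v + 4)*(v^4 - 8*v^3 + 21*v^2 - 18*v) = (v - 3)*(v + 4)*(v^3 - 5*v^2 + 6*v) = v*(v - 3)*(v + 4)*(v^2 - 5*v + 6) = v*(v - 3)^2*(v + 4)*(v - 2)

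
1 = 1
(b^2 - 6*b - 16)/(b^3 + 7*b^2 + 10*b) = (b - 8)/(b*(b + 5))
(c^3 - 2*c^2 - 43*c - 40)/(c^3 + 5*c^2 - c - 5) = (c - 8)/(c - 1)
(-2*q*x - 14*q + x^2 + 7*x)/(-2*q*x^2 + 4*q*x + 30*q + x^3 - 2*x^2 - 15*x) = (x + 7)/(x^2 - 2*x - 15)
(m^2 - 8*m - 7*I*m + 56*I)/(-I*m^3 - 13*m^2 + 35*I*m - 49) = I*(m - 8)/(m^2 - 6*I*m + 7)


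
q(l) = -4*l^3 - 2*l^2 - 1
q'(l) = -12*l^2 - 4*l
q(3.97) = -282.80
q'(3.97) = -205.01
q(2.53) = -78.58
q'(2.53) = -86.93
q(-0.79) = -0.28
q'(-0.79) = -4.33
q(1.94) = -37.73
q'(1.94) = -52.92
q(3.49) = -195.39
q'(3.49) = -160.12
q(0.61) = -2.65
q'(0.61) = -6.91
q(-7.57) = 1619.58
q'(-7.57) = -657.38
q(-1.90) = 19.22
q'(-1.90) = -35.72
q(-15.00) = 13049.00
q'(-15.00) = -2640.00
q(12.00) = -7201.00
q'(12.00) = -1776.00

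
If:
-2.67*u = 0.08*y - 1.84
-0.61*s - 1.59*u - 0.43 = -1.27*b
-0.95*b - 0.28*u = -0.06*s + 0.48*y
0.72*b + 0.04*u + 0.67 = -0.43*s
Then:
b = 0.26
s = -2.06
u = 0.72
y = -1.19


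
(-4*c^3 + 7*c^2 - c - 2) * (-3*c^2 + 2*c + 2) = 12*c^5 - 29*c^4 + 9*c^3 + 18*c^2 - 6*c - 4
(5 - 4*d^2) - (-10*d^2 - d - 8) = 6*d^2 + d + 13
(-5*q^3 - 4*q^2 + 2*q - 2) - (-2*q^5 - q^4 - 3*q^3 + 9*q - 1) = 2*q^5 + q^4 - 2*q^3 - 4*q^2 - 7*q - 1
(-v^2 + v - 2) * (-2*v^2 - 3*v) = 2*v^4 + v^3 + v^2 + 6*v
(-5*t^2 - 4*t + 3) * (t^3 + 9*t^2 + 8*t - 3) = -5*t^5 - 49*t^4 - 73*t^3 + 10*t^2 + 36*t - 9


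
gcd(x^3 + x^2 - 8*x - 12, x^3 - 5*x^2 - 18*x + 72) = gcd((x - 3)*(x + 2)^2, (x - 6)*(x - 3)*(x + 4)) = x - 3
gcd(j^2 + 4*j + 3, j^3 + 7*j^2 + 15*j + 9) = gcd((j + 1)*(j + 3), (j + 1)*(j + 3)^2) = j^2 + 4*j + 3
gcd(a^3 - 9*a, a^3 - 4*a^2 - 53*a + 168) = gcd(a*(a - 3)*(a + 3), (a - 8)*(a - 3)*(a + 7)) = a - 3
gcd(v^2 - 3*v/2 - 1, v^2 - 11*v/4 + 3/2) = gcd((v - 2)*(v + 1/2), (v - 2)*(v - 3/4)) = v - 2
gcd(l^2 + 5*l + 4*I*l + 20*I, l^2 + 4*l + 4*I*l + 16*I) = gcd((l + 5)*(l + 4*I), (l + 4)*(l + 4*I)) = l + 4*I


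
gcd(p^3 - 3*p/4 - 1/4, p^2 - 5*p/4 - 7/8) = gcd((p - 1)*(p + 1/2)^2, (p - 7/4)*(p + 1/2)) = p + 1/2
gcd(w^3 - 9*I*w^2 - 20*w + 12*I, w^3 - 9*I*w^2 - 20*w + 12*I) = w^3 - 9*I*w^2 - 20*w + 12*I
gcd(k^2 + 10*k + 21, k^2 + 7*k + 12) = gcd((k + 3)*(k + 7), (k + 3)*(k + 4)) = k + 3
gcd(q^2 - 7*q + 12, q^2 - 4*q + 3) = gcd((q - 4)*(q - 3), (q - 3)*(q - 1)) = q - 3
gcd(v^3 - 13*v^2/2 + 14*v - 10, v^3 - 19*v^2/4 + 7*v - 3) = v^2 - 4*v + 4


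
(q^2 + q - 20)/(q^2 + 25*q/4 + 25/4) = 4*(q - 4)/(4*q + 5)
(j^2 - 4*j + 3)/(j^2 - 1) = (j - 3)/(j + 1)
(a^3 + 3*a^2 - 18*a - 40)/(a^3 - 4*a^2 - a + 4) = (a^2 + 7*a + 10)/(a^2 - 1)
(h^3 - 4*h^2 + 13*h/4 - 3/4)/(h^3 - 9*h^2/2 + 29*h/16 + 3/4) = 4*(4*h^3 - 16*h^2 + 13*h - 3)/(16*h^3 - 72*h^2 + 29*h + 12)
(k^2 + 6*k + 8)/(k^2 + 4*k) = (k + 2)/k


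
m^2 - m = m*(m - 1)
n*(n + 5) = n^2 + 5*n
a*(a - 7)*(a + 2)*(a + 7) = a^4 + 2*a^3 - 49*a^2 - 98*a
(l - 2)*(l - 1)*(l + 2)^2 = l^4 + l^3 - 6*l^2 - 4*l + 8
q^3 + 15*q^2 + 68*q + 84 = (q + 2)*(q + 6)*(q + 7)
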